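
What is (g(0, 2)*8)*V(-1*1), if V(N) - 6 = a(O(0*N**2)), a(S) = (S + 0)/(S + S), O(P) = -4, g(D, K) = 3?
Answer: 156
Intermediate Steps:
a(S) = 1/2 (a(S) = S/((2*S)) = S*(1/(2*S)) = 1/2)
V(N) = 13/2 (V(N) = 6 + 1/2 = 13/2)
(g(0, 2)*8)*V(-1*1) = (3*8)*(13/2) = 24*(13/2) = 156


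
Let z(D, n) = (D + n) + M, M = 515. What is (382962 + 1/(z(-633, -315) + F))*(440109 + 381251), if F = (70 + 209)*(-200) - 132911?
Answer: 7436897807987090/23643 ≈ 3.1455e+11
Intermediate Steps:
z(D, n) = 515 + D + n (z(D, n) = (D + n) + 515 = 515 + D + n)
F = -188711 (F = 279*(-200) - 132911 = -55800 - 132911 = -188711)
(382962 + 1/(z(-633, -315) + F))*(440109 + 381251) = (382962 + 1/((515 - 633 - 315) - 188711))*(440109 + 381251) = (382962 + 1/(-433 - 188711))*821360 = (382962 + 1/(-189144))*821360 = (382962 - 1/189144)*821360 = (72434964527/189144)*821360 = 7436897807987090/23643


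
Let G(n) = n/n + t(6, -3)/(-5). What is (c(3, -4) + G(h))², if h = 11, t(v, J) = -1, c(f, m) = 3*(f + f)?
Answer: 9216/25 ≈ 368.64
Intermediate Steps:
c(f, m) = 6*f (c(f, m) = 3*(2*f) = 6*f)
G(n) = 6/5 (G(n) = n/n - 1/(-5) = 1 - 1*(-⅕) = 1 + ⅕ = 6/5)
(c(3, -4) + G(h))² = (6*3 + 6/5)² = (18 + 6/5)² = (96/5)² = 9216/25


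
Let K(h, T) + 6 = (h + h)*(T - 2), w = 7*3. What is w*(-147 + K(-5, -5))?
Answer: -1743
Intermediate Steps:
w = 21
K(h, T) = -6 + 2*h*(-2 + T) (K(h, T) = -6 + (h + h)*(T - 2) = -6 + (2*h)*(-2 + T) = -6 + 2*h*(-2 + T))
w*(-147 + K(-5, -5)) = 21*(-147 + (-6 - 4*(-5) + 2*(-5)*(-5))) = 21*(-147 + (-6 + 20 + 50)) = 21*(-147 + 64) = 21*(-83) = -1743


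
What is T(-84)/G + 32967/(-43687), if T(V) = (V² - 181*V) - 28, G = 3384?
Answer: 107461132/18479601 ≈ 5.8151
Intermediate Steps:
T(V) = -28 + V² - 181*V
T(-84)/G + 32967/(-43687) = (-28 + (-84)² - 181*(-84))/3384 + 32967/(-43687) = (-28 + 7056 + 15204)*(1/3384) + 32967*(-1/43687) = 22232*(1/3384) - 32967/43687 = 2779/423 - 32967/43687 = 107461132/18479601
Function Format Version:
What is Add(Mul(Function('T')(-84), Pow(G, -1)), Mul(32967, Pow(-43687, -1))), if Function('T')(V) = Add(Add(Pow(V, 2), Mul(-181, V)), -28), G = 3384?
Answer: Rational(107461132, 18479601) ≈ 5.8151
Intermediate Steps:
Function('T')(V) = Add(-28, Pow(V, 2), Mul(-181, V))
Add(Mul(Function('T')(-84), Pow(G, -1)), Mul(32967, Pow(-43687, -1))) = Add(Mul(Add(-28, Pow(-84, 2), Mul(-181, -84)), Pow(3384, -1)), Mul(32967, Pow(-43687, -1))) = Add(Mul(Add(-28, 7056, 15204), Rational(1, 3384)), Mul(32967, Rational(-1, 43687))) = Add(Mul(22232, Rational(1, 3384)), Rational(-32967, 43687)) = Add(Rational(2779, 423), Rational(-32967, 43687)) = Rational(107461132, 18479601)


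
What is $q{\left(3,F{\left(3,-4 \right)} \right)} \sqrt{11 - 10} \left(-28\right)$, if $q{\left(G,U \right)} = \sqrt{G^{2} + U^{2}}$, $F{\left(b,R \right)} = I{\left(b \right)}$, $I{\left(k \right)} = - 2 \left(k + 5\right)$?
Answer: $- 28 \sqrt{265} \approx -455.81$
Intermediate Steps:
$I{\left(k \right)} = -10 - 2 k$ ($I{\left(k \right)} = - 2 \left(5 + k\right) = -10 - 2 k$)
$F{\left(b,R \right)} = -10 - 2 b$
$q{\left(3,F{\left(3,-4 \right)} \right)} \sqrt{11 - 10} \left(-28\right) = \sqrt{3^{2} + \left(-10 - 6\right)^{2}} \sqrt{11 - 10} \left(-28\right) = \sqrt{9 + \left(-10 - 6\right)^{2}} \sqrt{1} \left(-28\right) = \sqrt{9 + \left(-16\right)^{2}} \cdot 1 \left(-28\right) = \sqrt{9 + 256} \cdot 1 \left(-28\right) = \sqrt{265} \cdot 1 \left(-28\right) = \sqrt{265} \left(-28\right) = - 28 \sqrt{265}$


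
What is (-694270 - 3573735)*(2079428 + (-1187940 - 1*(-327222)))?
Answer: -5201460373550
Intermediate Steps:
(-694270 - 3573735)*(2079428 + (-1187940 - 1*(-327222))) = -4268005*(2079428 + (-1187940 + 327222)) = -4268005*(2079428 - 860718) = -4268005*1218710 = -5201460373550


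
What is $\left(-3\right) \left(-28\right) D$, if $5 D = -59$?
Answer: $- \frac{4956}{5} \approx -991.2$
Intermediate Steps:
$D = - \frac{59}{5}$ ($D = \frac{1}{5} \left(-59\right) = - \frac{59}{5} \approx -11.8$)
$\left(-3\right) \left(-28\right) D = \left(-3\right) \left(-28\right) \left(- \frac{59}{5}\right) = 84 \left(- \frac{59}{5}\right) = - \frac{4956}{5}$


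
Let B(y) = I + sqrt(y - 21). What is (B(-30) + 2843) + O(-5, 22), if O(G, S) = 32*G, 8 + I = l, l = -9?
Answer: 2666 + I*sqrt(51) ≈ 2666.0 + 7.1414*I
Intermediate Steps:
I = -17 (I = -8 - 9 = -17)
B(y) = -17 + sqrt(-21 + y) (B(y) = -17 + sqrt(y - 21) = -17 + sqrt(-21 + y))
(B(-30) + 2843) + O(-5, 22) = ((-17 + sqrt(-21 - 30)) + 2843) + 32*(-5) = ((-17 + sqrt(-51)) + 2843) - 160 = ((-17 + I*sqrt(51)) + 2843) - 160 = (2826 + I*sqrt(51)) - 160 = 2666 + I*sqrt(51)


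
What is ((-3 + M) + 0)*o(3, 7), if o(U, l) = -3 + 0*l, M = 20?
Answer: -51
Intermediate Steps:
o(U, l) = -3 (o(U, l) = -3 + 0 = -3)
((-3 + M) + 0)*o(3, 7) = ((-3 + 20) + 0)*(-3) = (17 + 0)*(-3) = 17*(-3) = -51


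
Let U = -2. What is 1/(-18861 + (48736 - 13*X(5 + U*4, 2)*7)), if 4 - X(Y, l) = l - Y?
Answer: 1/29966 ≈ 3.3371e-5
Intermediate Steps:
X(Y, l) = 4 + Y - l (X(Y, l) = 4 - (l - Y) = 4 + (Y - l) = 4 + Y - l)
1/(-18861 + (48736 - 13*X(5 + U*4, 2)*7)) = 1/(-18861 + (48736 - 13*(4 + (5 - 2*4) - 1*2)*7)) = 1/(-18861 + (48736 - 13*(4 + (5 - 8) - 2)*7)) = 1/(-18861 + (48736 - 13*(4 - 3 - 2)*7)) = 1/(-18861 + (48736 - 13*(-1)*7)) = 1/(-18861 + (48736 - (-13)*7)) = 1/(-18861 + (48736 - 1*(-91))) = 1/(-18861 + (48736 + 91)) = 1/(-18861 + 48827) = 1/29966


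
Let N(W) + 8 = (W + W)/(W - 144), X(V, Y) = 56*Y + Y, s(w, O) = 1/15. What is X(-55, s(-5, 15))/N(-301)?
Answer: -1691/2958 ≈ -0.57167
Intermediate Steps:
s(w, O) = 1/15
X(V, Y) = 57*Y
N(W) = -8 + 2*W/(-144 + W) (N(W) = -8 + (W + W)/(W - 144) = -8 + (2*W)/(-144 + W) = -8 + 2*W/(-144 + W))
X(-55, s(-5, 15))/N(-301) = (57*(1/15))/((6*(192 - 1*(-301))/(-144 - 301))) = 19/(5*((6*(192 + 301)/(-445)))) = 19/(5*((6*(-1/445)*493))) = 19/(5*(-2958/445)) = (19/5)*(-445/2958) = -1691/2958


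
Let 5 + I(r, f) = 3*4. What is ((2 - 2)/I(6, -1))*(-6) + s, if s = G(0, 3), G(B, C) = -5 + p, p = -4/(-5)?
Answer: -21/5 ≈ -4.2000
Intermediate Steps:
p = ⅘ (p = -4*(-⅕) = ⅘ ≈ 0.80000)
I(r, f) = 7 (I(r, f) = -5 + 3*4 = -5 + 12 = 7)
G(B, C) = -21/5 (G(B, C) = -5 + ⅘ = -21/5)
s = -21/5 ≈ -4.2000
((2 - 2)/I(6, -1))*(-6) + s = ((2 - 2)/7)*(-6) - 21/5 = (0*(⅐))*(-6) - 21/5 = 0*(-6) - 21/5 = 0 - 21/5 = -21/5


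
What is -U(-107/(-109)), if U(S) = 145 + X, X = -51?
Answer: -94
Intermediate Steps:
U(S) = 94 (U(S) = 145 - 51 = 94)
-U(-107/(-109)) = -1*94 = -94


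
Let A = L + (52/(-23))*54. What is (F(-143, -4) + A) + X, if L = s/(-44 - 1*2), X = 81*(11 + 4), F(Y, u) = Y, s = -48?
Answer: 21872/23 ≈ 950.96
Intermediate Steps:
X = 1215 (X = 81*15 = 1215)
L = 24/23 (L = -48/(-44 - 1*2) = -48/(-44 - 2) = -48/(-46) = -48*(-1/46) = 24/23 ≈ 1.0435)
A = -2784/23 (A = 24/23 + (52/(-23))*54 = 24/23 + (52*(-1/23))*54 = 24/23 - 52/23*54 = 24/23 - 2808/23 = -2784/23 ≈ -121.04)
(F(-143, -4) + A) + X = (-143 - 2784/23) + 1215 = -6073/23 + 1215 = 21872/23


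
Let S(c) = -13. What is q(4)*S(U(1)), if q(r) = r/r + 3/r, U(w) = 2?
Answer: -91/4 ≈ -22.750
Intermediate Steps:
q(r) = 1 + 3/r
q(4)*S(U(1)) = ((3 + 4)/4)*(-13) = ((¼)*7)*(-13) = (7/4)*(-13) = -91/4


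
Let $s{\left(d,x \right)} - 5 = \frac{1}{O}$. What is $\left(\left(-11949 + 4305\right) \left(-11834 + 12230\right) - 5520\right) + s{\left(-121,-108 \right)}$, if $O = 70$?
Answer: $- \frac{212277729}{70} \approx -3.0325 \cdot 10^{6}$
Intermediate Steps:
$s{\left(d,x \right)} = \frac{351}{70}$ ($s{\left(d,x \right)} = 5 + \frac{1}{70} = \frac{351}{70}$)
$\left(\left(-11949 + 4305\right) \left(-11834 + 12230\right) - 5520\right) + s{\left(-121,-108 \right)} = \left(\left(-11949 + 4305\right) \left(-11834 + 12230\right) - 5520\right) + \frac{351}{70} = \left(\left(-7644\right) 396 - 5520\right) + \frac{351}{70} = \left(-3027024 - 5520\right) + \frac{351}{70} = -3032544 + \frac{351}{70} = - \frac{212277729}{70}$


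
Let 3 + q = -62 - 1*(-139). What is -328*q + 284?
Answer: -23988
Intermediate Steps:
q = 74 (q = -3 + (-62 - 1*(-139)) = -3 + (-62 + 139) = -3 + 77 = 74)
-328*q + 284 = -328*74 + 284 = -24272 + 284 = -23988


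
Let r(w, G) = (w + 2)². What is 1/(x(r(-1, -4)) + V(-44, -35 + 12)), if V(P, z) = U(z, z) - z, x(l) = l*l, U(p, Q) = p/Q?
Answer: 1/25 ≈ 0.040000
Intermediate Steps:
r(w, G) = (2 + w)²
x(l) = l²
V(P, z) = 1 - z (V(P, z) = z/z - z = 1 - z)
1/(x(r(-1, -4)) + V(-44, -35 + 12)) = 1/(((2 - 1)²)² + (1 - (-35 + 12))) = 1/((1²)² + (1 - 1*(-23))) = 1/(1² + (1 + 23)) = 1/(1 + 24) = 1/25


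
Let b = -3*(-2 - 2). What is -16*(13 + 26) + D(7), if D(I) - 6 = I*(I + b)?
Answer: -485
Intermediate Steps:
b = 12 (b = -3*(-4) = 12)
D(I) = 6 + I*(12 + I) (D(I) = 6 + I*(I + 12) = 6 + I*(12 + I))
-16*(13 + 26) + D(7) = -16*(13 + 26) + (6 + 7² + 12*7) = -16*39 + (6 + 49 + 84) = -624 + 139 = -485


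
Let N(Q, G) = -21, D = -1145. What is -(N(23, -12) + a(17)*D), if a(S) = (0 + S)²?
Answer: 330926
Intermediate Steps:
a(S) = S²
-(N(23, -12) + a(17)*D) = -(-21 + 17²*(-1145)) = -(-21 + 289*(-1145)) = -(-21 - 330905) = -1*(-330926) = 330926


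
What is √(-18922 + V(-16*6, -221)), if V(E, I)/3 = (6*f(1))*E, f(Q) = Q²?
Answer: 5*I*√826 ≈ 143.7*I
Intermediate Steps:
V(E, I) = 18*E (V(E, I) = 3*((6*1²)*E) = 3*((6*1)*E) = 3*(6*E) = 18*E)
√(-18922 + V(-16*6, -221)) = √(-18922 + 18*(-16*6)) = √(-18922 + 18*(-96)) = √(-18922 - 1728) = √(-20650) = 5*I*√826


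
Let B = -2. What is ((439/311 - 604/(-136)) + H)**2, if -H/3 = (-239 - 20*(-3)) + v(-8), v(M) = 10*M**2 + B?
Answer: 210206821217121/111809476 ≈ 1.8800e+6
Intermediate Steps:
v(M) = -2 + 10*M**2 (v(M) = 10*M**2 - 2 = -2 + 10*M**2)
H = -1377 (H = -3*((-239 - 20*(-3)) + (-2 + 10*(-8)**2)) = -3*((-239 + 60) + (-2 + 10*64)) = -3*(-179 + (-2 + 640)) = -3*(-179 + 638) = -3*459 = -1377)
((439/311 - 604/(-136)) + H)**2 = ((439/311 - 604/(-136)) - 1377)**2 = ((439*(1/311) - 604*(-1/136)) - 1377)**2 = ((439/311 + 151/34) - 1377)**2 = (61887/10574 - 1377)**2 = (-14498511/10574)**2 = 210206821217121/111809476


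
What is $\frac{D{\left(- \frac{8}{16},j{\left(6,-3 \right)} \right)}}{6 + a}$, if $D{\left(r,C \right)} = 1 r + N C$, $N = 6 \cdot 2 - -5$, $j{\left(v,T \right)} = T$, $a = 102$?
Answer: $- \frac{103}{216} \approx -0.47685$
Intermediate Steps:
$N = 17$ ($N = 12 + 5 = 17$)
$D{\left(r,C \right)} = r + 17 C$ ($D{\left(r,C \right)} = 1 r + 17 C = r + 17 C$)
$\frac{D{\left(- \frac{8}{16},j{\left(6,-3 \right)} \right)}}{6 + a} = \frac{- \frac{8}{16} + 17 \left(-3\right)}{6 + 102} = \frac{\left(-8\right) \frac{1}{16} - 51}{108} = \frac{- \frac{1}{2} - 51}{108} = \frac{1}{108} \left(- \frac{103}{2}\right) = - \frac{103}{216}$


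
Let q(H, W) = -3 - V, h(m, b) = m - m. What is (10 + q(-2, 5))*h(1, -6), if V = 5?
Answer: 0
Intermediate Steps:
h(m, b) = 0
q(H, W) = -8 (q(H, W) = -3 - 1*5 = -3 - 5 = -8)
(10 + q(-2, 5))*h(1, -6) = (10 - 8)*0 = 2*0 = 0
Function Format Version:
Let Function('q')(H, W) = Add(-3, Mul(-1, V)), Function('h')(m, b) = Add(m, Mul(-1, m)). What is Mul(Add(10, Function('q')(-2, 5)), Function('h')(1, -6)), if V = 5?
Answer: 0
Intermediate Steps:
Function('h')(m, b) = 0
Function('q')(H, W) = -8 (Function('q')(H, W) = Add(-3, Mul(-1, 5)) = Add(-3, -5) = -8)
Mul(Add(10, Function('q')(-2, 5)), Function('h')(1, -6)) = Mul(Add(10, -8), 0) = Mul(2, 0) = 0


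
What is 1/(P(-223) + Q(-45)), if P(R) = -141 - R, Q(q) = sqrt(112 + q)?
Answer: 82/6657 - sqrt(67)/6657 ≈ 0.011088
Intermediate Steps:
1/(P(-223) + Q(-45)) = 1/((-141 - 1*(-223)) + sqrt(112 - 45)) = 1/((-141 + 223) + sqrt(67)) = 1/(82 + sqrt(67))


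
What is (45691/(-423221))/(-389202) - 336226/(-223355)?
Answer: 162412431134617/107890591065510 ≈ 1.5053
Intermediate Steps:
(45691/(-423221))/(-389202) - 336226/(-223355) = (45691*(-1/423221))*(-1/389202) - 336226*(-1/223355) = -45691/423221*(-1/389202) + 986/655 = 45691/164718459642 + 986/655 = 162412431134617/107890591065510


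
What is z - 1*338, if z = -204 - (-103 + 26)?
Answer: -465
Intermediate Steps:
z = -127 (z = -204 - 1*(-77) = -204 + 77 = -127)
z - 1*338 = -127 - 1*338 = -127 - 338 = -465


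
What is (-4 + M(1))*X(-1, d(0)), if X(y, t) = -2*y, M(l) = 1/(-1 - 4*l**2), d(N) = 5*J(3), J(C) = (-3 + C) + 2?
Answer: -42/5 ≈ -8.4000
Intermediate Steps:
J(C) = -1 + C
d(N) = 10 (d(N) = 5*(-1 + 3) = 5*2 = 10)
(-4 + M(1))*X(-1, d(0)) = (-4 - 1/(1 + 4*1**2))*(-2*(-1)) = (-4 - 1/(1 + 4*1))*2 = (-4 - 1/(1 + 4))*2 = (-4 - 1/5)*2 = -21/5*2 = -42/5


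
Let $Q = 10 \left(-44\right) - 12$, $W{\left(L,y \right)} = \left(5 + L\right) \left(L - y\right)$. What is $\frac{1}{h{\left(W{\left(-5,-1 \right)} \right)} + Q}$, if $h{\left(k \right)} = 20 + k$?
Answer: $- \frac{1}{432} \approx -0.0023148$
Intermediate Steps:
$Q = -452$ ($Q = -440 - 12 = -452$)
$\frac{1}{h{\left(W{\left(-5,-1 \right)} \right)} + Q} = \frac{1}{\left(20 + \left(\left(-5\right)^{2} - -5 + 5 \left(-5\right) - \left(-5\right) \left(-1\right)\right)\right) - 452} = \frac{1}{\left(20 + \left(25 + 5 - 25 - 5\right)\right) - 452} = \frac{1}{\left(20 + 0\right) - 452} = \frac{1}{20 - 452} = \frac{1}{-432} = - \frac{1}{432}$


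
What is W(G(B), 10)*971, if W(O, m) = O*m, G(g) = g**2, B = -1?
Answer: 9710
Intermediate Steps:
W(G(B), 10)*971 = ((-1)**2*10)*971 = (1*10)*971 = 10*971 = 9710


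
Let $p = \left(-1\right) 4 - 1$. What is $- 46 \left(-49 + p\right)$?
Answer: $2484$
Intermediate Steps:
$p = -5$ ($p = -4 - 1 = -5$)
$- 46 \left(-49 + p\right) = - 46 \left(-49 - 5\right) = \left(-46\right) \left(-54\right) = 2484$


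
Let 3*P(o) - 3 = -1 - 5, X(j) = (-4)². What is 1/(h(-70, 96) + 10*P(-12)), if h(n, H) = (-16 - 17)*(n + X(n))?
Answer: 1/1772 ≈ 0.00056433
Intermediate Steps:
X(j) = 16
h(n, H) = -528 - 33*n (h(n, H) = (-16 - 17)*(n + 16) = -33*(16 + n) = -528 - 33*n)
P(o) = -1 (P(o) = 1 + (-1 - 5)/3 = 1 + (⅓)*(-6) = 1 - 2 = -1)
1/(h(-70, 96) + 10*P(-12)) = 1/((-528 - 33*(-70)) + 10*(-1)) = 1/((-528 + 2310) - 10) = 1/(1782 - 10) = 1/1772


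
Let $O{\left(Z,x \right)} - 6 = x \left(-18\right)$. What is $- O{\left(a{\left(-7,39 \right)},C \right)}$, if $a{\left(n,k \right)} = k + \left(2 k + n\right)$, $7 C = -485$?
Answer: $- \frac{8772}{7} \approx -1253.1$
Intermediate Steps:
$C = - \frac{485}{7}$ ($C = \frac{1}{7} \left(-485\right) = - \frac{485}{7} \approx -69.286$)
$a{\left(n,k \right)} = n + 3 k$ ($a{\left(n,k \right)} = k + \left(n + 2 k\right) = n + 3 k$)
$O{\left(Z,x \right)} = 6 - 18 x$ ($O{\left(Z,x \right)} = 6 + x \left(-18\right) = 6 - 18 x$)
$- O{\left(a{\left(-7,39 \right)},C \right)} = - (6 - - \frac{8730}{7}) = - (6 + \frac{8730}{7}) = \left(-1\right) \frac{8772}{7} = - \frac{8772}{7}$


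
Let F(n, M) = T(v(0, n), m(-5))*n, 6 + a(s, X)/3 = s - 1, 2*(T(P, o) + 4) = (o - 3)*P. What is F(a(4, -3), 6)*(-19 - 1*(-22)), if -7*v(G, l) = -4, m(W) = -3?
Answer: 1080/7 ≈ 154.29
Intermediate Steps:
v(G, l) = 4/7 (v(G, l) = -1/7*(-4) = 4/7)
T(P, o) = -4 + P*(-3 + o)/2 (T(P, o) = -4 + ((o - 3)*P)/2 = -4 + ((-3 + o)*P)/2 = -4 + (P*(-3 + o))/2 = -4 + P*(-3 + o)/2)
a(s, X) = -21 + 3*s (a(s, X) = -18 + 3*(s - 1) = -18 + 3*(-1 + s) = -18 + (-3 + 3*s) = -21 + 3*s)
F(n, M) = -40*n/7 (F(n, M) = (-4 - 3/2*4/7 + (1/2)*(4/7)*(-3))*n = (-4 - 6/7 - 6/7)*n = -40*n/7)
F(a(4, -3), 6)*(-19 - 1*(-22)) = (-40*(-21 + 3*4)/7)*(-19 - 1*(-22)) = (-40*(-21 + 12)/7)*(-19 + 22) = -40/7*(-9)*3 = (360/7)*3 = 1080/7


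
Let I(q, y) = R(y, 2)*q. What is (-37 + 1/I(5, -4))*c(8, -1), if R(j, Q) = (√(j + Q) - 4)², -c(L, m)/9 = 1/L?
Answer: 9*(1480*√2 + 2589*I)/(80*(4*√2 + 7*I)) ≈ 41.615 - 0.0078567*I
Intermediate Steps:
c(L, m) = -9/L
R(j, Q) = (-4 + √(Q + j))² (R(j, Q) = (√(Q + j) - 4)² = (-4 + √(Q + j))²)
I(q, y) = q*(-4 + √(2 + y))² (I(q, y) = (-4 + √(2 + y))²*q = q*(-4 + √(2 + y))²)
(-37 + 1/I(5, -4))*c(8, -1) = (-37 + 1/(5*(-4 + √(2 - 4))²))*(-9/8) = (-37 + 1/(5*(-4 + √(-2))²))*(-9*⅛) = (-37 + 1/(5*(-4 + I*√2)²))*(-9/8) = 333/8 - 9/(40*(-4 + I*√2)²)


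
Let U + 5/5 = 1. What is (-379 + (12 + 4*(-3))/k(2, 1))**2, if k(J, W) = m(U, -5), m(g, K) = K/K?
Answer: 143641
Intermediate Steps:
U = 0 (U = -1 + 1 = 0)
m(g, K) = 1
k(J, W) = 1
(-379 + (12 + 4*(-3))/k(2, 1))**2 = (-379 + (12 + 4*(-3))/1)**2 = (-379 + (12 - 12)*1)**2 = (-379 + 0*1)**2 = (-379 + 0)**2 = (-379)**2 = 143641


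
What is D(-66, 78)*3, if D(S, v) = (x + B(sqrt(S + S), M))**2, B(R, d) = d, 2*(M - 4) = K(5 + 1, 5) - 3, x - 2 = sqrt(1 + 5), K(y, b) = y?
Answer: 747/4 + 45*sqrt(6) ≈ 296.98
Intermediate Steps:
x = 2 + sqrt(6) (x = 2 + sqrt(1 + 5) = 2 + sqrt(6) ≈ 4.4495)
M = 11/2 (M = 4 + ((5 + 1) - 3)/2 = 4 + (6 - 3)/2 = 4 + (1/2)*3 = 4 + 3/2 = 11/2 ≈ 5.5000)
D(S, v) = (15/2 + sqrt(6))**2 (D(S, v) = ((2 + sqrt(6)) + 11/2)**2 = (15/2 + sqrt(6))**2)
D(-66, 78)*3 = (249/4 + 15*sqrt(6))*3 = 747/4 + 45*sqrt(6)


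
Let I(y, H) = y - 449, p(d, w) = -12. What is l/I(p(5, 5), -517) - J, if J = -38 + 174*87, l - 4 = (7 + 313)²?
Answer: -7063504/461 ≈ -15322.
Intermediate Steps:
I(y, H) = -449 + y
l = 102404 (l = 4 + (7 + 313)² = 4 + 320² = 4 + 102400 = 102404)
J = 15100 (J = -38 + 15138 = 15100)
l/I(p(5, 5), -517) - J = 102404/(-449 - 12) - 1*15100 = 102404/(-461) - 15100 = 102404*(-1/461) - 15100 = -102404/461 - 15100 = -7063504/461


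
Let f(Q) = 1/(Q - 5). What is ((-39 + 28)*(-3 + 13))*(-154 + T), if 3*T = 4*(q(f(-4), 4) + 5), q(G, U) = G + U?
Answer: 422180/27 ≈ 15636.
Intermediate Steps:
f(Q) = 1/(-5 + Q)
T = 320/27 (T = (4*((1/(-5 - 4) + 4) + 5))/3 = (4*((1/(-9) + 4) + 5))/3 = (4*((-⅑ + 4) + 5))/3 = (4*(35/9 + 5))/3 = (4*(80/9))/3 = (⅓)*(320/9) = 320/27 ≈ 11.852)
((-39 + 28)*(-3 + 13))*(-154 + T) = ((-39 + 28)*(-3 + 13))*(-154 + 320/27) = -11*10*(-3838/27) = -110*(-3838/27) = 422180/27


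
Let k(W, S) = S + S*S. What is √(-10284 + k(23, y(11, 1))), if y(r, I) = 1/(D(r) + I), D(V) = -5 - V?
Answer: I*√2313914/15 ≈ 101.41*I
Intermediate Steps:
y(r, I) = 1/(-5 + I - r) (y(r, I) = 1/((-5 - r) + I) = 1/(-5 + I - r))
k(W, S) = S + S²
√(-10284 + k(23, y(11, 1))) = √(-10284 + (-1/(5 + 11 - 1*1))*(1 - 1/(5 + 11 - 1*1))) = √(-10284 + (-1/(5 + 11 - 1))*(1 - 1/(5 + 11 - 1))) = √(-10284 + (-1/15)*(1 - 1/15)) = √(-10284 + (-1*1/15)*(1 - 1*1/15)) = √(-10284 - (1 - 1/15)/15) = √(-10284 - 1/15*14/15) = √(-10284 - 14/225) = √(-2313914/225) = I*√2313914/15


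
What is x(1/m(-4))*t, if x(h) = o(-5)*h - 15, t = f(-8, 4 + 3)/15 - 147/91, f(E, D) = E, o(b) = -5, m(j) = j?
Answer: 4609/156 ≈ 29.545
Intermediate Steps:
t = -419/195 (t = -8/15 - 147/91 = -8*1/15 - 147*1/91 = -8/15 - 21/13 = -419/195 ≈ -2.1487)
x(h) = -15 - 5*h (x(h) = -5*h - 15 = -15 - 5*h)
x(1/m(-4))*t = (-15 - 5/(-4))*(-419/195) = (-15 - 5*(-¼))*(-419/195) = (-15 + 5/4)*(-419/195) = -55/4*(-419/195) = 4609/156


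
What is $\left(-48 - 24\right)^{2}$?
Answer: $5184$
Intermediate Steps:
$\left(-48 - 24\right)^{2} = \left(-72\right)^{2} = 5184$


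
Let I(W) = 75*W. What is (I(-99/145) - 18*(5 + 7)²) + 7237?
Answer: 133220/29 ≈ 4593.8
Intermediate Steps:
(I(-99/145) - 18*(5 + 7)²) + 7237 = (75*(-99/145) - 18*(5 + 7)²) + 7237 = (75*(-99*1/145) - 18*12²) + 7237 = (75*(-99/145) - 18*144) + 7237 = (-1485/29 - 2592) + 7237 = -76653/29 + 7237 = 133220/29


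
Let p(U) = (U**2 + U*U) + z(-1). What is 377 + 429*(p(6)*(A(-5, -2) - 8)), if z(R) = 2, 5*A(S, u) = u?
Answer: -1331447/5 ≈ -2.6629e+5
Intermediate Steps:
A(S, u) = u/5
p(U) = 2 + 2*U**2 (p(U) = (U**2 + U*U) + 2 = (U**2 + U**2) + 2 = 2*U**2 + 2 = 2 + 2*U**2)
377 + 429*(p(6)*(A(-5, -2) - 8)) = 377 + 429*((2 + 2*6**2)*((1/5)*(-2) - 8)) = 377 + 429*((2 + 2*36)*(-2/5 - 8)) = 377 + 429*((2 + 72)*(-42/5)) = 377 + 429*(74*(-42/5)) = 377 + 429*(-3108/5) = 377 - 1333332/5 = -1331447/5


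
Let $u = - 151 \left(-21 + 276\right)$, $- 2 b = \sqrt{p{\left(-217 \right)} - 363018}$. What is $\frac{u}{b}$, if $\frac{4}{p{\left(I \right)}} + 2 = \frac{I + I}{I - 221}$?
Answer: $- \frac{12835 i \sqrt{1970039526}}{4457103} \approx - 127.81 i$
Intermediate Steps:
$p{\left(I \right)} = \frac{4}{-2 + \frac{2 I}{-221 + I}}$ ($p{\left(I \right)} = \frac{4}{-2 + \frac{I + I}{I - 221}} = \frac{4}{-2 + \frac{2 I}{-221 + I}}$)
$b = - \frac{3 i \sqrt{1970039526}}{442}$ ($b = - \frac{\sqrt{\left(-2 + \frac{2}{221} \left(-217\right)\right) - 363018}}{2} = - \frac{\sqrt{\left(-2 - \frac{434}{221}\right) - 363018}}{2} = - \frac{\sqrt{- \frac{876}{221} - 363018}}{2} = - \frac{\sqrt{- \frac{80227854}{221}}}{2} = - \frac{\frac{3}{221} i \sqrt{1970039526}}{2} = - \frac{3 i \sqrt{1970039526}}{442} \approx - 301.26 i$)
$u = -38505$ ($u = \left(-151\right) 255 = -38505$)
$\frac{u}{b} = - \frac{38505}{\left(- \frac{3}{442}\right) i \sqrt{1970039526}} = - 38505 \frac{i \sqrt{1970039526}}{13371309} = - \frac{12835 i \sqrt{1970039526}}{4457103}$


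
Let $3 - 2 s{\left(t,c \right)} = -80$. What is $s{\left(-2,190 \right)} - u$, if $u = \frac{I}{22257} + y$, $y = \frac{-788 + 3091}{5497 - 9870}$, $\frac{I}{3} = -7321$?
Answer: $\frac{2790994201}{64886574} \approx 43.013$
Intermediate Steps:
$I = -21963$ ($I = 3 \left(-7321\right) = -21963$)
$y = - \frac{2303}{4373}$ ($y = \frac{2303}{-4373} = 2303 \left(- \frac{1}{4373}\right) = - \frac{2303}{4373} \approx -0.52664$)
$s{\left(t,c \right)} = \frac{83}{2}$ ($s{\left(t,c \right)} = \frac{3}{2} - -40 = \frac{3}{2} + 40 = \frac{83}{2}$)
$u = - \frac{49100690}{32443287}$ ($u = - \frac{21963}{22257} - \frac{2303}{4373} = \left(-21963\right) \frac{1}{22257} - \frac{2303}{4373} = - \frac{7321}{7419} - \frac{2303}{4373} = - \frac{49100690}{32443287} \approx -1.5134$)
$s{\left(-2,190 \right)} - u = \frac{83}{2} - - \frac{49100690}{32443287} = \frac{83}{2} + \frac{49100690}{32443287} = \frac{2790994201}{64886574}$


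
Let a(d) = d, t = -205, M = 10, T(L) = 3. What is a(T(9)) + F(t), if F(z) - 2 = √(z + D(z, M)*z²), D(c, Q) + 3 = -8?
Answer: 5 + 4*I*√28905 ≈ 5.0 + 680.06*I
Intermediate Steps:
D(c, Q) = -11 (D(c, Q) = -3 - 8 = -11)
F(z) = 2 + √(z - 11*z²)
a(T(9)) + F(t) = 3 + (2 + √(-205*(1 - 11*(-205)))) = 3 + (2 + √(-205*(1 + 2255))) = 3 + (2 + √(-205*2256)) = 3 + (2 + √(-462480)) = 3 + (2 + 4*I*√28905) = 5 + 4*I*√28905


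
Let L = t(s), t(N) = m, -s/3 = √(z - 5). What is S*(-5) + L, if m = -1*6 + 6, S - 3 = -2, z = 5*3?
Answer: -5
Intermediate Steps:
z = 15
S = 1 (S = 3 - 2 = 1)
m = 0 (m = -6 + 6 = 0)
s = -3*√10 (s = -3*√(15 - 5) = -3*√10 ≈ -9.4868)
t(N) = 0
L = 0
S*(-5) + L = 1*(-5) + 0 = -5 + 0 = -5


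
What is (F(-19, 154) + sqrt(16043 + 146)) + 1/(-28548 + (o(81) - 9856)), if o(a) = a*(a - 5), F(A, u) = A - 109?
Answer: -4127745/32248 + sqrt(16189) ≈ -0.76403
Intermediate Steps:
F(A, u) = -109 + A
o(a) = a*(-5 + a)
(F(-19, 154) + sqrt(16043 + 146)) + 1/(-28548 + (o(81) - 9856)) = ((-109 - 19) + sqrt(16043 + 146)) + 1/(-28548 + (81*(-5 + 81) - 9856)) = (-128 + sqrt(16189)) + 1/(-28548 + (81*76 - 9856)) = (-128 + sqrt(16189)) + 1/(-28548 + (6156 - 9856)) = (-128 + sqrt(16189)) + 1/(-28548 - 3700) = (-128 + sqrt(16189)) + 1/(-32248) = (-128 + sqrt(16189)) - 1/32248 = -4127745/32248 + sqrt(16189)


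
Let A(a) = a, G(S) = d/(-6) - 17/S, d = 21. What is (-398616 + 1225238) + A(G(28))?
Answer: 23145301/28 ≈ 8.2662e+5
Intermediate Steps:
G(S) = -7/2 - 17/S (G(S) = 21/(-6) - 17/S = 21*(-1/6) - 17/S = -7/2 - 17/S)
(-398616 + 1225238) + A(G(28)) = (-398616 + 1225238) + (-7/2 - 17/28) = 826622 + (-7/2 - 17*1/28) = 826622 + (-7/2 - 17/28) = 826622 - 115/28 = 23145301/28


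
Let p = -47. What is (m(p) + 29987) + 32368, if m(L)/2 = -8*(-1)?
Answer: 62371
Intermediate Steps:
m(L) = 16 (m(L) = 2*(-8*(-1)) = 2*8 = 16)
(m(p) + 29987) + 32368 = (16 + 29987) + 32368 = 30003 + 32368 = 62371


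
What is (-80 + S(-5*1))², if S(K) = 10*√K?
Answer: 5900 - 1600*I*√5 ≈ 5900.0 - 3577.7*I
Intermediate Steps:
(-80 + S(-5*1))² = (-80 + 10*√(-5*1))² = (-80 + 10*√(-5))² = (-80 + 10*(I*√5))² = (-80 + 10*I*√5)²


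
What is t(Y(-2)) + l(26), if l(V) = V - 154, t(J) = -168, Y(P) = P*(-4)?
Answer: -296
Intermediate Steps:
Y(P) = -4*P
l(V) = -154 + V
t(Y(-2)) + l(26) = -168 + (-154 + 26) = -168 - 128 = -296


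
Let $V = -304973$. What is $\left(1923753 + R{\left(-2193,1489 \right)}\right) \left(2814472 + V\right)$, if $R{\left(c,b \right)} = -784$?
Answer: $4825688782531$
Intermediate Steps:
$\left(1923753 + R{\left(-2193,1489 \right)}\right) \left(2814472 + V\right) = \left(1923753 - 784\right) \left(2814472 - 304973\right) = 1922969 \cdot 2509499 = 4825688782531$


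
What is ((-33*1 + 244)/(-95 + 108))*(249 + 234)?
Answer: 101913/13 ≈ 7839.5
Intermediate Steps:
((-33*1 + 244)/(-95 + 108))*(249 + 234) = ((-33 + 244)/13)*483 = (211*(1/13))*483 = (211/13)*483 = 101913/13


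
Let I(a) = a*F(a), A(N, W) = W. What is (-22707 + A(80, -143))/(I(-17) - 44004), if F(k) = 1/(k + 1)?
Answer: 365600/704047 ≈ 0.51928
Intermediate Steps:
F(k) = 1/(1 + k)
I(a) = a/(1 + a)
(-22707 + A(80, -143))/(I(-17) - 44004) = (-22707 - 143)/(-17/(1 - 17) - 44004) = -22850/(-17/(-16) - 44004) = -22850/(-17*(-1/16) - 44004) = -22850/(17/16 - 44004) = -22850/(-704047/16) = -22850*(-16/704047) = 365600/704047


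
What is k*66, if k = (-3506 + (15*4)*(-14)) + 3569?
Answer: -51282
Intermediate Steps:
k = -777 (k = (-3506 + 60*(-14)) + 3569 = (-3506 - 840) + 3569 = -4346 + 3569 = -777)
k*66 = -777*66 = -51282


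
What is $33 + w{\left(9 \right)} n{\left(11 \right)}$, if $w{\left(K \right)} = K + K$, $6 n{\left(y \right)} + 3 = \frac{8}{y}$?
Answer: $\frac{288}{11} \approx 26.182$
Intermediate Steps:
$n{\left(y \right)} = - \frac{1}{2} + \frac{4}{3 y}$ ($n{\left(y \right)} = - \frac{1}{2} + \frac{8 \frac{1}{y}}{6} = - \frac{1}{2} + \frac{4}{3 y}$)
$w{\left(K \right)} = 2 K$
$33 + w{\left(9 \right)} n{\left(11 \right)} = 33 + 2 \cdot 9 \frac{8 - 33}{6 \cdot 11} = 33 + 18 \cdot \frac{1}{6} \cdot \frac{1}{11} \left(8 - 33\right) = 33 + 18 \cdot \frac{1}{6} \cdot \frac{1}{11} \left(-25\right) = 33 + 18 \left(- \frac{25}{66}\right) = 33 - \frac{75}{11} = \frac{288}{11}$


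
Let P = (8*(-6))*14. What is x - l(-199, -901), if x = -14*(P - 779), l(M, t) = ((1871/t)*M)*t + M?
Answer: 392842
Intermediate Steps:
P = -672 (P = -48*14 = -672)
l(M, t) = 1872*M (l(M, t) = (1871*M/t)*t + M = 1871*M + M = 1872*M)
x = 20314 (x = -14*(-672 - 779) = -14*(-1451) = 20314)
x - l(-199, -901) = 20314 - 1872*(-199) = 20314 - 1*(-372528) = 20314 + 372528 = 392842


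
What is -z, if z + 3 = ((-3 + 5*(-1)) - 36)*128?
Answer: 5635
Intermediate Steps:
z = -5635 (z = -3 + ((-3 + 5*(-1)) - 36)*128 = -3 + ((-3 - 5) - 36)*128 = -3 + (-8 - 36)*128 = -3 - 44*128 = -3 - 5632 = -5635)
-z = -1*(-5635) = 5635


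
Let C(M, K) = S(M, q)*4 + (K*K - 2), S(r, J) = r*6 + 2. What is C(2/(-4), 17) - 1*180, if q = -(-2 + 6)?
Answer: 103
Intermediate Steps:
q = -4 (q = -1*4 = -4)
S(r, J) = 2 + 6*r (S(r, J) = 6*r + 2 = 2 + 6*r)
C(M, K) = 6 + K² + 24*M (C(M, K) = (2 + 6*M)*4 + (K*K - 2) = (8 + 24*M) + (K² - 2) = (8 + 24*M) + (-2 + K²) = 6 + K² + 24*M)
C(2/(-4), 17) - 1*180 = (6 + 17² + 24*(2/(-4))) - 1*180 = (6 + 289 + 24*(2*(-¼))) - 180 = (6 + 289 + 24*(-½)) - 180 = (6 + 289 - 12) - 180 = 283 - 180 = 103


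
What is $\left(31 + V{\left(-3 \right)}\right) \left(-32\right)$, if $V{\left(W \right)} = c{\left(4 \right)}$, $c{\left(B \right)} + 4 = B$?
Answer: $-992$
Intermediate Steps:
$c{\left(B \right)} = -4 + B$
$V{\left(W \right)} = 0$ ($V{\left(W \right)} = -4 + 4 = 0$)
$\left(31 + V{\left(-3 \right)}\right) \left(-32\right) = \left(31 + 0\right) \left(-32\right) = 31 \left(-32\right) = -992$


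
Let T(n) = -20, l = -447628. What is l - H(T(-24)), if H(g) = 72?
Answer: -447700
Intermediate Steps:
l - H(T(-24)) = -447628 - 1*72 = -447628 - 72 = -447700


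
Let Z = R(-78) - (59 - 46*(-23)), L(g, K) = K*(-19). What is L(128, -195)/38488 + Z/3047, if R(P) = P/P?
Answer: -31663473/117272936 ≈ -0.27000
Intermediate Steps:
L(g, K) = -19*K
R(P) = 1
Z = -1116 (Z = 1 - (59 - 46*(-23)) = 1 - (59 + 1058) = 1 - 1*1117 = 1 - 1117 = -1116)
L(128, -195)/38488 + Z/3047 = -19*(-195)/38488 - 1116/3047 = 3705*(1/38488) - 1116*1/3047 = 3705/38488 - 1116/3047 = -31663473/117272936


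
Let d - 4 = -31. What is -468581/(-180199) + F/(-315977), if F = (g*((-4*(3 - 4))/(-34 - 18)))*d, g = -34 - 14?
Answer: 1925024180185/740203612499 ≈ 2.6007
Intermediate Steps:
d = -27 (d = 4 - 31 = -27)
g = -48
F = -1296/13 (F = -48*(-4*(3 - 4))/(-34 - 18)*(-27) = -48*(-4*(-1))/(-52)*(-27) = -192*(-1)/52*(-27) = -48*(-1/13)*(-27) = (48/13)*(-27) = -1296/13 ≈ -99.692)
-468581/(-180199) + F/(-315977) = -468581/(-180199) - 1296/13/(-315977) = -468581*(-1/180199) - 1296/13*(-1/315977) = 468581/180199 + 1296/4107701 = 1925024180185/740203612499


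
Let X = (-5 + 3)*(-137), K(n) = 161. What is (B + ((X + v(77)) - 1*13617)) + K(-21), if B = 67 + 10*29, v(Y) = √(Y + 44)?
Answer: -12814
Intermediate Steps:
v(Y) = √(44 + Y)
X = 274 (X = -2*(-137) = 274)
B = 357 (B = 67 + 290 = 357)
(B + ((X + v(77)) - 1*13617)) + K(-21) = (357 + ((274 + √(44 + 77)) - 1*13617)) + 161 = (357 + ((274 + √121) - 13617)) + 161 = (357 + ((274 + 11) - 13617)) + 161 = (357 + (285 - 13617)) + 161 = (357 - 13332) + 161 = -12975 + 161 = -12814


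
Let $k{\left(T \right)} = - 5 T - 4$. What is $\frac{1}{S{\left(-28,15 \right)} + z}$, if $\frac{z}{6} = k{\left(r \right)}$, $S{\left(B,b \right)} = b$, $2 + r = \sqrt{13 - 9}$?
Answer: $- \frac{1}{9} \approx -0.11111$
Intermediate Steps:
$r = 0$ ($r = -2 + \sqrt{13 - 9} = -2 + \sqrt{4} = -2 + 2 = 0$)
$k{\left(T \right)} = -4 - 5 T$
$z = -24$ ($z = 6 \left(-4 - 0\right) = 6 \left(-4 + 0\right) = 6 \left(-4\right) = -24$)
$\frac{1}{S{\left(-28,15 \right)} + z} = \frac{1}{15 - 24} = \frac{1}{-9} = - \frac{1}{9}$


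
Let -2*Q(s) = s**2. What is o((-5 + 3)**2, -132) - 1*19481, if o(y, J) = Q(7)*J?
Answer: -16247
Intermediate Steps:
Q(s) = -s**2/2
o(y, J) = -49*J/2 (o(y, J) = (-1/2*7**2)*J = (-1/2*49)*J = -49*J/2)
o((-5 + 3)**2, -132) - 1*19481 = -49/2*(-132) - 1*19481 = 3234 - 19481 = -16247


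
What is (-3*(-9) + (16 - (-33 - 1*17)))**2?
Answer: 8649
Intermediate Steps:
(-3*(-9) + (16 - (-33 - 1*17)))**2 = (27 + (16 - (-33 - 17)))**2 = (27 + (16 - 1*(-50)))**2 = (27 + (16 + 50))**2 = (27 + 66)**2 = 93**2 = 8649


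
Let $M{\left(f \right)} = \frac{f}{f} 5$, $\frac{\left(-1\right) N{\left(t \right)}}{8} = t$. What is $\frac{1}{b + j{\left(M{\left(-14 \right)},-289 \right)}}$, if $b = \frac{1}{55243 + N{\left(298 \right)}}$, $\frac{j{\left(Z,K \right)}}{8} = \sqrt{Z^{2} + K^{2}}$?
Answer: $- \frac{52859}{14939756573569663} + \frac{22352591048 \sqrt{83546}}{14939756573569663} \approx 0.00043246$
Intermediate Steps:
$N{\left(t \right)} = - 8 t$
$M{\left(f \right)} = 5$ ($M{\left(f \right)} = 1 \cdot 5 = 5$)
$j{\left(Z,K \right)} = 8 \sqrt{K^{2} + Z^{2}}$ ($j{\left(Z,K \right)} = 8 \sqrt{Z^{2} + K^{2}} = 8 \sqrt{K^{2} + Z^{2}}$)
$b = \frac{1}{52859}$ ($b = \frac{1}{55243 - 2384} = \frac{1}{52859} \approx 1.8918 \cdot 10^{-5}$)
$\frac{1}{b + j{\left(M{\left(-14 \right)},-289 \right)}} = \frac{1}{\frac{1}{52859} + 8 \sqrt{\left(-289\right)^{2} + 5^{2}}} = \frac{1}{\frac{1}{52859} + 8 \sqrt{83521 + 25}} = \frac{1}{\frac{1}{52859} + 8 \sqrt{83546}}$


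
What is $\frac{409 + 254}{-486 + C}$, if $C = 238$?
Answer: $- \frac{663}{248} \approx -2.6734$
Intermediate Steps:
$\frac{409 + 254}{-486 + C} = \frac{409 + 254}{-486 + 238} = \frac{663}{-248} = 663 \left(- \frac{1}{248}\right) = - \frac{663}{248}$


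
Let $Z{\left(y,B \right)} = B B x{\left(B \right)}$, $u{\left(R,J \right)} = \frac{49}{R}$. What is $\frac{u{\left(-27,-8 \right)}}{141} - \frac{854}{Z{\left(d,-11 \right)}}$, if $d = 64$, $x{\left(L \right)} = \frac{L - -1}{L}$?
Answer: $- \frac{1628284}{209385} \approx -7.7765$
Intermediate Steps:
$x{\left(L \right)} = \frac{1 + L}{L}$ ($x{\left(L \right)} = \frac{L + 1}{L} = \frac{1 + L}{L}$)
$Z{\left(y,B \right)} = B \left(1 + B\right)$ ($Z{\left(y,B \right)} = B B \frac{1 + B}{B} = B^{2} \frac{1 + B}{B} = B \left(1 + B\right)$)
$\frac{u{\left(-27,-8 \right)}}{141} - \frac{854}{Z{\left(d,-11 \right)}} = \frac{49 \frac{1}{-27}}{141} - \frac{854}{\left(-11\right) \left(1 - 11\right)} = 49 \left(- \frac{1}{27}\right) \frac{1}{141} - \frac{854}{\left(-11\right) \left(-10\right)} = \left(- \frac{49}{27}\right) \frac{1}{141} - \frac{854}{110} = - \frac{49}{3807} - \frac{427}{55} = - \frac{1628284}{209385}$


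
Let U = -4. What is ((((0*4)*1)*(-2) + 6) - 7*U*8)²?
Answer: 52900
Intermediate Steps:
((((0*4)*1)*(-2) + 6) - 7*U*8)² = ((((0*4)*1)*(-2) + 6) - 7*(-4)*8)² = (((0*1)*(-2) + 6) + 28*8)² = ((0*(-2) + 6) + 224)² = ((0 + 6) + 224)² = (6 + 224)² = 230² = 52900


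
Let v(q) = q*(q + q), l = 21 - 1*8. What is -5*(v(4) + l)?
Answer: -225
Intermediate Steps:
l = 13 (l = 21 - 8 = 13)
v(q) = 2*q² (v(q) = q*(2*q) = 2*q²)
-5*(v(4) + l) = -5*(2*4² + 13) = -5*(2*16 + 13) = -5*(32 + 13) = -5*45 = -225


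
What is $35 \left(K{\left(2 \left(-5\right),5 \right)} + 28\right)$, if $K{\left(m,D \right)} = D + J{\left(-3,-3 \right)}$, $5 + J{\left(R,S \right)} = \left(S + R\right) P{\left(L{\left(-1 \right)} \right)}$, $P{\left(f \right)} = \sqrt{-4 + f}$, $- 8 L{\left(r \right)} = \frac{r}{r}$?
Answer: $980 - \frac{105 i \sqrt{66}}{2} \approx 980.0 - 426.51 i$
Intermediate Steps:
$L{\left(r \right)} = - \frac{1}{8}$ ($L{\left(r \right)} = - \frac{r \frac{1}{r}}{8} = \left(- \frac{1}{8}\right) 1 = - \frac{1}{8}$)
$J{\left(R,S \right)} = -5 + \frac{i \sqrt{66} \left(R + S\right)}{4}$ ($J{\left(R,S \right)} = -5 + \left(S + R\right) \sqrt{-4 - \frac{1}{8}} = -5 + \left(R + S\right) \sqrt{- \frac{33}{8}} = -5 + \left(R + S\right) \frac{i \sqrt{66}}{4} = -5 + \frac{i \sqrt{66} \left(R + S\right)}{4}$)
$K{\left(m,D \right)} = -5 + D - \frac{3 i \sqrt{66}}{2}$ ($K{\left(m,D \right)} = D + \left(-5 + \frac{1}{4} i \left(-3\right) \sqrt{66} + \frac{1}{4} i \left(-3\right) \sqrt{66}\right) = D - \left(5 + \frac{3 i \sqrt{66}}{2}\right) = -5 + D - \frac{3 i \sqrt{66}}{2}$)
$35 \left(K{\left(2 \left(-5\right),5 \right)} + 28\right) = 35 \left(\left(-5 + 5 - \frac{3 i \sqrt{66}}{2}\right) + 28\right) = 35 \left(- \frac{3 i \sqrt{66}}{2} + 28\right) = 35 \left(28 - \frac{3 i \sqrt{66}}{2}\right) = 980 - \frac{105 i \sqrt{66}}{2}$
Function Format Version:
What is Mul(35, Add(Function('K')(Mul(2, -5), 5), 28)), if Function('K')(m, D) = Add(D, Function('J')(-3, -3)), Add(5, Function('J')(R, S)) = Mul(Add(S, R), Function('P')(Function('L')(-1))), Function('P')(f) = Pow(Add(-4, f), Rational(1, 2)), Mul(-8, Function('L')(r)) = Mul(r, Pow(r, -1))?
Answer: Add(980, Mul(Rational(-105, 2), I, Pow(66, Rational(1, 2)))) ≈ Add(980.00, Mul(-426.51, I))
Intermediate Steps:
Function('L')(r) = Rational(-1, 8) (Function('L')(r) = Mul(Rational(-1, 8), Mul(r, Pow(r, -1))) = Mul(Rational(-1, 8), 1) = Rational(-1, 8))
Function('J')(R, S) = Add(-5, Mul(Rational(1, 4), I, Pow(66, Rational(1, 2)), Add(R, S))) (Function('J')(R, S) = Add(-5, Mul(Add(S, R), Pow(Add(-4, Rational(-1, 8)), Rational(1, 2)))) = Add(-5, Mul(Add(R, S), Pow(Rational(-33, 8), Rational(1, 2)))) = Add(-5, Mul(Add(R, S), Mul(Rational(1, 4), I, Pow(66, Rational(1, 2))))) = Add(-5, Mul(Rational(1, 4), I, Pow(66, Rational(1, 2)), Add(R, S))))
Function('K')(m, D) = Add(-5, D, Mul(Rational(-3, 2), I, Pow(66, Rational(1, 2)))) (Function('K')(m, D) = Add(D, Add(-5, Mul(Rational(1, 4), I, -3, Pow(66, Rational(1, 2))), Mul(Rational(1, 4), I, -3, Pow(66, Rational(1, 2))))) = Add(D, Add(-5, Mul(Rational(-3, 4), I, Pow(66, Rational(1, 2))), Mul(Rational(-3, 4), I, Pow(66, Rational(1, 2))))) = Add(D, Add(-5, Mul(Rational(-3, 2), I, Pow(66, Rational(1, 2))))) = Add(-5, D, Mul(Rational(-3, 2), I, Pow(66, Rational(1, 2)))))
Mul(35, Add(Function('K')(Mul(2, -5), 5), 28)) = Mul(35, Add(Add(-5, 5, Mul(Rational(-3, 2), I, Pow(66, Rational(1, 2)))), 28)) = Mul(35, Add(Mul(Rational(-3, 2), I, Pow(66, Rational(1, 2))), 28)) = Mul(35, Add(28, Mul(Rational(-3, 2), I, Pow(66, Rational(1, 2))))) = Add(980, Mul(Rational(-105, 2), I, Pow(66, Rational(1, 2))))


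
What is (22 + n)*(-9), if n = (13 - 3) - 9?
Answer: -207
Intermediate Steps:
n = 1 (n = 10 - 9 = 1)
(22 + n)*(-9) = (22 + 1)*(-9) = 23*(-9) = -207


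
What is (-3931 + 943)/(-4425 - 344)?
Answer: 2988/4769 ≈ 0.62655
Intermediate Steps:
(-3931 + 943)/(-4425 - 344) = -2988/(-4769) = -2988*(-1/4769) = 2988/4769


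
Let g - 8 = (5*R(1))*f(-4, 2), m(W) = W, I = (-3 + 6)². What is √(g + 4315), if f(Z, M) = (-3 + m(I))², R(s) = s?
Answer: √4503 ≈ 67.104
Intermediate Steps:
I = 9 (I = 3² = 9)
f(Z, M) = 36 (f(Z, M) = (-3 + 9)² = 6² = 36)
g = 188 (g = 8 + (5*1)*36 = 8 + 5*36 = 8 + 180 = 188)
√(g + 4315) = √(188 + 4315) = √4503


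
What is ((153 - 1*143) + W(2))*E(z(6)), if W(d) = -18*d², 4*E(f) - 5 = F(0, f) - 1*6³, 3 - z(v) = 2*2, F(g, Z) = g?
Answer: 6541/2 ≈ 3270.5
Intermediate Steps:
z(v) = -1 (z(v) = 3 - 2*2 = 3 - 1*4 = 3 - 4 = -1)
E(f) = -211/4 (E(f) = 5/4 + (0 - 1*6³)/4 = 5/4 + (0 - 1*216)/4 = 5/4 + (0 - 216)/4 = 5/4 + (¼)*(-216) = 5/4 - 54 = -211/4)
((153 - 1*143) + W(2))*E(z(6)) = ((153 - 1*143) - 18*2²)*(-211/4) = ((153 - 143) - 18*4)*(-211/4) = (10 - 72)*(-211/4) = -62*(-211/4) = 6541/2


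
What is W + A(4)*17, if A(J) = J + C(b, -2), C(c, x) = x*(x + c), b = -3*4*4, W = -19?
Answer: 1749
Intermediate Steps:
b = -48 (b = -12*4 = -48)
C(c, x) = x*(c + x)
A(J) = 100 + J (A(J) = J - 2*(-48 - 2) = J - 2*(-50) = J + 100 = 100 + J)
W + A(4)*17 = -19 + (100 + 4)*17 = -19 + 104*17 = -19 + 1768 = 1749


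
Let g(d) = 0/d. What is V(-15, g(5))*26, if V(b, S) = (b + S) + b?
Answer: -780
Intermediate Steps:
g(d) = 0
V(b, S) = S + 2*b (V(b, S) = (S + b) + b = S + 2*b)
V(-15, g(5))*26 = (0 + 2*(-15))*26 = (0 - 30)*26 = -30*26 = -780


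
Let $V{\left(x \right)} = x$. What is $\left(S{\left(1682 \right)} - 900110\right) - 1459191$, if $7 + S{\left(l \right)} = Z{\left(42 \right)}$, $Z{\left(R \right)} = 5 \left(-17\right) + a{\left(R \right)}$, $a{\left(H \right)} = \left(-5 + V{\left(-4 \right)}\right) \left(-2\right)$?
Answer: $-2359375$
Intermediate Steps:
$a{\left(H \right)} = 18$ ($a{\left(H \right)} = \left(-5 - 4\right) \left(-2\right) = \left(-9\right) \left(-2\right) = 18$)
$Z{\left(R \right)} = -67$ ($Z{\left(R \right)} = 5 \left(-17\right) + 18 = -85 + 18 = -67$)
$S{\left(l \right)} = -74$ ($S{\left(l \right)} = -7 - 67 = -74$)
$\left(S{\left(1682 \right)} - 900110\right) - 1459191 = \left(-74 - 900110\right) - 1459191 = -900184 - 1459191 = -2359375$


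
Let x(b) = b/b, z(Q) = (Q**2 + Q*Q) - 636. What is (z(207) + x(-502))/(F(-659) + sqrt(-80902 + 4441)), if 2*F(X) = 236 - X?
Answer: 152262770/1106869 - 340252*I*sqrt(76461)/1106869 ≈ 137.56 - 85.001*I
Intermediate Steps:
z(Q) = -636 + 2*Q**2 (z(Q) = (Q**2 + Q**2) - 636 = 2*Q**2 - 636 = -636 + 2*Q**2)
F(X) = 118 - X/2 (F(X) = (236 - X)/2 = 118 - X/2)
x(b) = 1
(z(207) + x(-502))/(F(-659) + sqrt(-80902 + 4441)) = ((-636 + 2*207**2) + 1)/((118 - 1/2*(-659)) + sqrt(-80902 + 4441)) = ((-636 + 2*42849) + 1)/((118 + 659/2) + sqrt(-76461)) = ((-636 + 85698) + 1)/(895/2 + I*sqrt(76461)) = (85062 + 1)/(895/2 + I*sqrt(76461)) = 85063/(895/2 + I*sqrt(76461))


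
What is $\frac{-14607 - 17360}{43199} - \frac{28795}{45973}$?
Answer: $- \frac{208733392}{152768279} \approx -1.3663$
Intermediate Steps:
$\frac{-14607 - 17360}{43199} - \frac{28795}{45973} = \left(-31967\right) \frac{1}{43199} - \frac{28795}{45973} = - \frac{2459}{3323} - \frac{28795}{45973} = - \frac{208733392}{152768279}$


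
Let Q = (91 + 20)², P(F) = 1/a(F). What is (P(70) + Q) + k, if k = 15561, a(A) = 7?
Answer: 195175/7 ≈ 27882.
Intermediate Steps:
P(F) = ⅐ (P(F) = 1/7 = ⅐)
Q = 12321 (Q = 111² = 12321)
(P(70) + Q) + k = (⅐ + 12321) + 15561 = 86248/7 + 15561 = 195175/7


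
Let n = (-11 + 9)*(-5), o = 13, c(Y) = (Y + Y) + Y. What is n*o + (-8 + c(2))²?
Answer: 134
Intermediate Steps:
c(Y) = 3*Y (c(Y) = 2*Y + Y = 3*Y)
n = 10 (n = -2*(-5) = 10)
n*o + (-8 + c(2))² = 10*13 + (-8 + 3*2)² = 130 + (-8 + 6)² = 130 + (-2)² = 130 + 4 = 134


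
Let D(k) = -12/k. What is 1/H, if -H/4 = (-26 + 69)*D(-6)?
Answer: -1/344 ≈ -0.0029070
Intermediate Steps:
H = -344 (H = -4*(-26 + 69)*(-12/(-6)) = -172*(-12*(-⅙)) = -172*2 = -4*86 = -344)
1/H = 1/(-344) = -1/344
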